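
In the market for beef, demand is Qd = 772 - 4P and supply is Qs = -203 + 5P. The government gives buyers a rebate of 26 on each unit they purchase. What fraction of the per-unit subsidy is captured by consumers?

Pre-subsidy: 772 - 4P = -203 + 5P gives P* = 325/3, Q* = 1016/3.
With the rebate, buyers effectively pay Pb = Ps − 26, where Ps is the price sellers receive.
Demand in terms of Ps becomes Qd = 772 − 4(Ps − 26) = 876 - 4Ps. Setting this equal to supply: 876 - 4Ps = -203 + 5Ps, so Ps = 1079/9.
Buyers pay Pb = 1079/9 − 26 = 845/9; Q' = -203 + 5·(1079/9) = 3568/9.
Buyers' price falls by P* − Pb = 325/3 − 845/9 = 130/9; sellers' price rises by Ps − P* = 1079/9 − 325/3 = 104/9.
So consumers capture (130/9)/26 = 5/9 of each unit of subsidy.

Consumer share = 5/9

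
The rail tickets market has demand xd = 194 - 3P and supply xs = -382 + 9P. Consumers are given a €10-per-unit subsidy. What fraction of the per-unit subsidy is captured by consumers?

Consumer share = 0.75

Pre-subsidy: 194 - 3P = -382 + 9P gives P* = 48, x* = 50.
With the rebate, buyers effectively pay Pb = Ps − 10, where Ps is the price sellers receive.
Demand in terms of Ps becomes xd = 194 − 3(Ps − 10) = 224 - 3Ps. Setting this equal to supply: 224 - 3Ps = -382 + 9Ps, so Ps = 50.5.
Buyers pay Pb = 50.5 − 10 = 40.5; x' = -382 + 9·50.5 = 72.5.
Buyers' price falls by P* − Pb = 48 − 40.5 = 7.5; sellers' price rises by Ps − P* = 50.5 − 48 = 2.5.
So consumers capture 7.5/10 = 0.75 of each unit of subsidy.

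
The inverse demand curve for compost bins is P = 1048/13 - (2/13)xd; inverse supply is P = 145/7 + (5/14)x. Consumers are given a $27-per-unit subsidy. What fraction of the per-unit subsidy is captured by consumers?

Pre-subsidy: 1048/13 - (2/13)x = 145/7 + (5/14)x gives x* = 3634/31 and P* = 1940/31.
With the rebate, buyers effectively pay Pb = Ps − 27, where Ps is the price sellers receive.
On the curves, Pb = 1048/13 - (2/13)x and Ps = 145/7 + (5/14)x; the wedge Ps − Pb = 27 gives 145/7 + (5/14)x − (1048/13 - (2/13)x) = 27, so x' = 5272/31.
Then Pb = 1048/13 − (2/13)·(5272/31) = 1688/31 and Ps = 145/7 + (5/14)·(5272/31) = 2525/31.
Buyers' price falls by P* − Pb = 1940/31 − 1688/31 = 252/31; sellers' price rises by Ps − P* = 2525/31 − 1940/31 = 585/31.
So consumers capture (252/31)/27 = 28/93 of each unit of subsidy.

Consumer share = 28/93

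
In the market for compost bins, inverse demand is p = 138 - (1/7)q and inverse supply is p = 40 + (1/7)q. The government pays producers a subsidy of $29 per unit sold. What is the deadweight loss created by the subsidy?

Deadweight loss = $1471.75

Pre-subsidy: 138 - (1/7)q = 40 + (1/7)q gives q* = 343 and p* = 89.
With the subsidy, sellers receive ps = pb + 29 for each unit, where pb is the price buyers pay.
On the curves, pb = 138 - (1/7)q and ps = 40 + (1/7)q; the wedge ps − pb = 29 gives 40 + (1/7)q − (138 - (1/7)q) = 29, so q' = 444.5.
Then pb = 138 − (1/7)·444.5 = 74.5 and ps = 40 + (1/7)·444.5 = 103.5.
The subsidy expands output by 444.5 − 343 = 101.5 past the efficient level; on those units the gap between marginal cost and willingness to pay runs from 0 up to 29.
DWL = ½ × 29 × 101.5 = 1471.75.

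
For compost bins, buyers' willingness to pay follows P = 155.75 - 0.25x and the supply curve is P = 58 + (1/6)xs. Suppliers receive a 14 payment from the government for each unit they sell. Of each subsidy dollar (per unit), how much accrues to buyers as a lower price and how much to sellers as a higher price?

Pre-subsidy: 155.75 - 0.25x = 58 + (1/6)x gives x* = 234.6 and P* = 97.1.
With the subsidy, sellers receive Ps = Pb + 14 for each unit, where Pb is the price buyers pay.
On the curves, Pb = 155.75 - 0.25x and Ps = 58 + (1/6)x; the wedge Ps − Pb = 14 gives 58 + (1/6)x − (155.75 - 0.25x) = 14, so x' = 268.2.
Then Pb = 155.75 − 0.25·268.2 = 88.7 and Ps = 58 + (1/6)·268.2 = 102.7.
Buyers' price falls by P* − Pb = 97.1 − 88.7 = 8.4; sellers' price rises by Ps − P* = 102.7 − 97.1 = 5.6.

Buyers gain 8.4 per unit; sellers gain 5.6 per unit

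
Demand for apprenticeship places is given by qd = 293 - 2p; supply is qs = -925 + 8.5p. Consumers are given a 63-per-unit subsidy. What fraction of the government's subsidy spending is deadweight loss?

Pre-subsidy: 293 - 2p = -925 + 8.5p gives p* = 116, q* = 61.
With the rebate, buyers effectively pay pb = ps − 63, where ps is the price sellers receive.
Demand in terms of ps becomes qd = 293 − 2(ps − 63) = 419 - 2ps. Setting this equal to supply: 419 - 2ps = -925 + 8.5ps, so ps = 128.
Buyers pay pb = 128 − 63 = 65; q' = -925 + 8.5·128 = 163.
ΔCS = ½(61 + 163)(116 − 65) = 5712; ΔPS = ½(61 + 163)(128 − 116) = 1344.
Government spending = 63 × 163 = 10269.
DWL = ½ × 63 × (163 − 61) = 3213; fraction = 3213 / 10269 = 51/163.

DWL / government spending = 51/163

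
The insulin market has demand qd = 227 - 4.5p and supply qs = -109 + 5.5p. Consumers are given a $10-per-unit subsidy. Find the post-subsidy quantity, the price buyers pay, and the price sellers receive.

Pre-subsidy: 227 - 4.5p = -109 + 5.5p gives p* = 33.6, q* = 75.8.
With the rebate, buyers effectively pay pb = ps − 10, where ps is the price sellers receive.
Demand in terms of ps becomes qd = 227 − 4.5(ps − 10) = 272 - 4.5ps. Setting this equal to supply: 272 - 4.5ps = -109 + 5.5ps, so ps = 38.1.
Buyers pay pb = 38.1 − 10 = 28.1; q' = -109 + 5.5·38.1 = 100.55.

q' = 100.55; buyers pay $28.1; sellers receive $38.1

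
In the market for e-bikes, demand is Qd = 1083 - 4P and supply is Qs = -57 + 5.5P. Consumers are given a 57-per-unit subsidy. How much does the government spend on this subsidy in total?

Government cost = 41895

Pre-subsidy: 1083 - 4P = -57 + 5.5P gives P* = 120, Q* = 603.
With the rebate, buyers effectively pay Pb = Ps − 57, where Ps is the price sellers receive.
Demand in terms of Ps becomes Qd = 1083 − 4(Ps − 57) = 1311 - 4Ps. Setting this equal to supply: 1311 - 4Ps = -57 + 5.5Ps, so Ps = 144.
Buyers pay Pb = 144 − 57 = 87; Q' = -57 + 5.5·144 = 735.
Government outlay = subsidy × quantity = 57 × 735 = 41895.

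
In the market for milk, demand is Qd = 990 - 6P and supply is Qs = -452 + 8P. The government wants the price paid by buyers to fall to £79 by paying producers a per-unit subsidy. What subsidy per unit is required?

Required subsidy s = £42 per unit

At a buyer price of 79, quantity demanded is 990 − 6·79 = 516.
Sellers supply 516 only when they receive Ps with -452 + 8·Ps = 516, i.e. Ps = 121.
s = Ps − Pb = 121 − 79 = 42.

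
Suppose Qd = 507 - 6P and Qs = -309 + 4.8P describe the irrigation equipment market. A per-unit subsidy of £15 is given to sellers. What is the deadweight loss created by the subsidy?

Pre-subsidy: 507 - 6P = -309 + 4.8P gives P* = 680/9, Q* = 161/3.
With the subsidy, sellers receive Ps = Pb + 15 for each unit, where Pb is the price buyers pay.
Supply in terms of Pb becomes Qs = -309 + 4.8(Pb + 15) = -237 + 4.8Pb. Setting this equal to demand: 507 - 6Pb = -237 + 4.8Pb, so Pb = 620/9.
Sellers receive Ps = 620/9 + 15 = 755/9; Q' = 507 − 6·(620/9) = 281/3.
The subsidy expands output by 281/3 − 161/3 = 40 past the efficient level; on those units the gap between marginal cost and willingness to pay runs from 0 up to 15.
DWL = ½ × 15 × 40 = 300.

Deadweight loss = £300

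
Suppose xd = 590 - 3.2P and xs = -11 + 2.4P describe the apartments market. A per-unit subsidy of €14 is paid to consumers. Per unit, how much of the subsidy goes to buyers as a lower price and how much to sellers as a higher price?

Buyers gain €6 per unit; sellers gain €8 per unit

Pre-subsidy: 590 - 3.2P = -11 + 2.4P gives P* = 3005/28, x* = 1726/7.
With the rebate, buyers effectively pay Pb = Ps − 14, where Ps is the price sellers receive.
Demand in terms of Ps becomes xd = 590 − 3.2(Ps − 14) = 634.8 - 3.2Ps. Setting this equal to supply: 634.8 - 3.2Ps = -11 + 2.4Ps, so Ps = 3229/28.
Buyers pay Pb = 3229/28 − 14 = 2837/28; x' = -11 + 2.4·(3229/28) = 9302/35.
Buyers' price falls by P* − Pb = 3005/28 − 2837/28 = 6; sellers' price rises by Ps − P* = 3229/28 − 3005/28 = 8.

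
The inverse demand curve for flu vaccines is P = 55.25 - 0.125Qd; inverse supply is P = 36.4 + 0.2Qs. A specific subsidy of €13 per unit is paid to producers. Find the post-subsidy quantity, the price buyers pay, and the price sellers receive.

Pre-subsidy: 55.25 - 0.125Q = 36.4 + 0.2Q gives Q* = 58 and P* = 48.
With the subsidy, sellers receive Ps = Pb + 13 for each unit, where Pb is the price buyers pay.
On the curves, Pb = 55.25 - 0.125Q and Ps = 36.4 + 0.2Q; the wedge Ps − Pb = 13 gives 36.4 + 0.2Q − (55.25 - 0.125Q) = 13, so Q' = 98.
Then Pb = 55.25 − 0.125·98 = 43 and Ps = 36.4 + 0.2·98 = 56.

Q' = 98; buyers pay €43; sellers receive €56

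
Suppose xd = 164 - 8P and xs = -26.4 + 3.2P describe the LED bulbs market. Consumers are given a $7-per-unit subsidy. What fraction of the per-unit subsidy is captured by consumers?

Consumer share = 2/7

Pre-subsidy: 164 - 8P = -26.4 + 3.2P gives P* = 17, x* = 28.
With the rebate, buyers effectively pay Pb = Ps − 7, where Ps is the price sellers receive.
Demand in terms of Ps becomes xd = 164 − 8(Ps − 7) = 220 - 8Ps. Setting this equal to supply: 220 - 8Ps = -26.4 + 3.2Ps, so Ps = 22.
Buyers pay Pb = 22 − 7 = 15; x' = -26.4 + 3.2·22 = 44.
Buyers' price falls by P* − Pb = 17 − 15 = 2; sellers' price rises by Ps − P* = 22 − 17 = 5.
So consumers capture 2/7 = 2/7 of each unit of subsidy.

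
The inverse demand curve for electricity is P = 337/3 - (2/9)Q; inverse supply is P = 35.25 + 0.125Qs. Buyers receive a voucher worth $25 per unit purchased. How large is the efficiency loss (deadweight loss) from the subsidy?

Deadweight loss = $900

Pre-subsidy: 337/3 - (2/9)Q = 35.25 + 0.125Q gives Q* = 222 and P* = 63.
With the rebate, buyers effectively pay Pb = Ps − 25, where Ps is the price sellers receive.
On the curves, Pb = 337/3 - (2/9)Q and Ps = 35.25 + 0.125Q; the wedge Ps − Pb = 25 gives 35.25 + 0.125Q − (337/3 - (2/9)Q) = 25, so Q' = 294.
Then Pb = 337/3 − (2/9)·294 = 47 and Ps = 35.25 + 0.125·294 = 72.
The subsidy expands output by 294 − 222 = 72 past the efficient level; on those units the gap between marginal cost and willingness to pay runs from 0 up to 25.
DWL = ½ × 25 × 72 = 900.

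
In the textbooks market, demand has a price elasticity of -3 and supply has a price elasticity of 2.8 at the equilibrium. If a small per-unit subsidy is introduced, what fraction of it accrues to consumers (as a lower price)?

Consumer share = 14/29

For a small subsidy around the equilibrium, the benefit split depends on the relative slopes, which at a point are proportional to the elasticities.
Buyer share = εs/(εs + |εd|) = 2.8/(2.8 + 3) = 14/29; seller share = |εd|/(εs + |εd|) = 15/29.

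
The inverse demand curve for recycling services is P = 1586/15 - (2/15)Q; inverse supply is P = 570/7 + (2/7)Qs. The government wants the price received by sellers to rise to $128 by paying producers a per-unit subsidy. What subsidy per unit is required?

At a seller price of 128, quantity supplied is -285 + 3.5·128 = 163.
Buyers absorb 163 only when they pay Pb = 1586/15 − (2/15)·163 = 84.
s = Ps − Pb = 128 − 84 = 44.

Required subsidy s = $44 per unit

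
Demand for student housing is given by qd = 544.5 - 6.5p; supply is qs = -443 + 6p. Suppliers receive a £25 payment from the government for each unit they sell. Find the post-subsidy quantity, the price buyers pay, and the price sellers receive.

Pre-subsidy: 544.5 - 6.5p = -443 + 6p gives p* = 79, q* = 31.
With the subsidy, sellers receive ps = pb + 25 for each unit, where pb is the price buyers pay.
Supply in terms of pb becomes qs = -443 + 6(pb + 25) = -293 + 6pb. Setting this equal to demand: 544.5 - 6.5pb = -293 + 6pb, so pb = 67.
Sellers receive ps = 67 + 25 = 92; q' = 544.5 − 6.5·67 = 109.

q' = 109; buyers pay £67; sellers receive £92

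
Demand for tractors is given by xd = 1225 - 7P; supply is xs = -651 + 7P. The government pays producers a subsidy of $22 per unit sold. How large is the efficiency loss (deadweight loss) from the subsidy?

Deadweight loss = $847

Pre-subsidy: 1225 - 7P = -651 + 7P gives P* = 134, x* = 287.
With the subsidy, sellers receive Ps = Pb + 22 for each unit, where Pb is the price buyers pay.
Supply in terms of Pb becomes xs = -651 + 7(Pb + 22) = -497 + 7Pb. Setting this equal to demand: 1225 - 7Pb = -497 + 7Pb, so Pb = 123.
Sellers receive Ps = 123 + 22 = 145; x' = 1225 − 7·123 = 364.
The subsidy expands output by 364 − 287 = 77 past the efficient level; on those units the gap between marginal cost and willingness to pay runs from 0 up to 22.
DWL = ½ × 22 × 77 = 847.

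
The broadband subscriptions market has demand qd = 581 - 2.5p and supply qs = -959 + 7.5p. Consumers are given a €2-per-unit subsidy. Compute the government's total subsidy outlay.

Government cost = €399.5

Pre-subsidy: 581 - 2.5p = -959 + 7.5p gives p* = 154, q* = 196.
With the rebate, buyers effectively pay pb = ps − 2, where ps is the price sellers receive.
Demand in terms of ps becomes qd = 581 − 2.5(ps − 2) = 586 - 2.5ps. Setting this equal to supply: 586 - 2.5ps = -959 + 7.5ps, so ps = 154.5.
Buyers pay pb = 154.5 − 2 = 152.5; q' = -959 + 7.5·154.5 = 199.75.
Government outlay = subsidy × quantity = 2 × 199.75 = 399.5.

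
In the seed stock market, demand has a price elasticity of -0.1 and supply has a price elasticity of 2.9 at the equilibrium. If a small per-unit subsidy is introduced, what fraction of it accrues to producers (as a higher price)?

For a small subsidy around the equilibrium, the benefit split depends on the relative slopes, which at a point are proportional to the elasticities.
Buyer share = εs/(εs + |εd|) = 2.9/(2.9 + 0.1) = 29/30; seller share = |εd|/(εs + |εd|) = 1/30.
So producers capture 1/30 of the subsidy.

Producer share = 1/30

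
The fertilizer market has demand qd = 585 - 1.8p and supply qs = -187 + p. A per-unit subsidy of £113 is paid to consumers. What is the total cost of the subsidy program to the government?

Government cost = 255267/14

Pre-subsidy: 585 - 1.8p = -187 + p gives p* = 1930/7, q* = 621/7.
With the rebate, buyers effectively pay pb = ps − 113, where ps is the price sellers receive.
Demand in terms of ps becomes qd = 585 − 1.8(ps − 113) = 788.4 - 1.8ps. Setting this equal to supply: 788.4 - 1.8ps = -187 + ps, so ps = 4877/14.
Buyers pay pb = 4877/14 − 113 = 3295/14; q' = -187 + 1·(4877/14) = 2259/14.
Government outlay = subsidy × quantity = 113 × 2259/14 = 255267/14.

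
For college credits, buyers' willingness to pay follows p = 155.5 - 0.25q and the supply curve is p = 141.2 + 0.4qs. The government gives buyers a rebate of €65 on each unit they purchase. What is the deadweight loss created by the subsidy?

Deadweight loss = €3250

Pre-subsidy: 155.5 - 0.25q = 141.2 + 0.4q gives q* = 22 and p* = 150.
With the rebate, buyers effectively pay pb = ps − 65, where ps is the price sellers receive.
On the curves, pb = 155.5 - 0.25q and ps = 141.2 + 0.4q; the wedge ps − pb = 65 gives 141.2 + 0.4q − (155.5 - 0.25q) = 65, so q' = 122.
Then pb = 155.5 − 0.25·122 = 125 and ps = 141.2 + 0.4·122 = 190.
The subsidy expands output by 122 − 22 = 100 past the efficient level; on those units the gap between marginal cost and willingness to pay runs from 0 up to 65.
DWL = ½ × 65 × 100 = 3250.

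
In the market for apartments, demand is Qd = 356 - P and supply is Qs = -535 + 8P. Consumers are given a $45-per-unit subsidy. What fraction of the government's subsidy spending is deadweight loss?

Pre-subsidy: 356 - P = -535 + 8P gives P* = 99, Q* = 257.
With the rebate, buyers effectively pay Pb = Ps − 45, where Ps is the price sellers receive.
Demand in terms of Ps becomes Qd = 356 − 1(Ps − 45) = 401 - Ps. Setting this equal to supply: 401 - Ps = -535 + 8Ps, so Ps = 104.
Buyers pay Pb = 104 − 45 = 59; Q' = -535 + 8·104 = 297.
ΔCS = ½(257 + 297)(99 − 59) = 11080; ΔPS = ½(257 + 297)(104 − 99) = 1385.
Government spending = 45 × 297 = 13365.
DWL = ½ × 45 × (297 − 257) = 900; fraction = 900 / 13365 = 20/297.

DWL / government spending = 20/297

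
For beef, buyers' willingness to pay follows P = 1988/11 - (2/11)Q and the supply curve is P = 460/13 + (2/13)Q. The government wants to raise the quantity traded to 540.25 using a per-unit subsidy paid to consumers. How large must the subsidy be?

At Q = 540.25, from the demand curve buyers pay Pb = 1988/11 − (2/11)·540.25 = 82.5; from the supply curve sellers need Ps = 460/13 + (2/13)·540.25 = 118.5.
The subsidy must fill the gap: s = Ps − Pb = 118.5 − 82.5 = 36.

Required subsidy s = 36 per unit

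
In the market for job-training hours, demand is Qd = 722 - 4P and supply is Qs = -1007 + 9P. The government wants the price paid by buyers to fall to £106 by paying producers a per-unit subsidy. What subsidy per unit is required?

Required subsidy s = £39 per unit

At a buyer price of 106, quantity demanded is 722 − 4·106 = 298.
Sellers supply 298 only when they receive Ps with -1007 + 9·Ps = 298, i.e. Ps = 145.
s = Ps − Pb = 145 − 106 = 39.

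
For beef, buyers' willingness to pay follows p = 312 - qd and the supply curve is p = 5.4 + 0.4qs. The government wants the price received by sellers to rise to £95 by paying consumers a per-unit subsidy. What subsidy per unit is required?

Required subsidy s = £7 per unit

At a seller price of 95, quantity supplied is -13.5 + 2.5·95 = 224.
Buyers absorb 224 only when they pay pb = 312 − 1·224 = 88.
s = ps − pb = 95 − 88 = 7.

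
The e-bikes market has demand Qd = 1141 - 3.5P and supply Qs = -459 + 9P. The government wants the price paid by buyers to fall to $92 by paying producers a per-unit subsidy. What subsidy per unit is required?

Required subsidy s = $50 per unit

At a buyer price of 92, quantity demanded is 1141 − 3.5·92 = 819.
Sellers supply 819 only when they receive Ps with -459 + 9·Ps = 819, i.e. Ps = 142.
s = Ps − Pb = 142 − 92 = 50.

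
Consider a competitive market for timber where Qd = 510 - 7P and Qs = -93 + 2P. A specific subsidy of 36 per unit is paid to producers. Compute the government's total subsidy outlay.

Pre-subsidy: 510 - 7P = -93 + 2P gives P* = 67, Q* = 41.
With the subsidy, sellers receive Ps = Pb + 36 for each unit, where Pb is the price buyers pay.
Supply in terms of Pb becomes Qs = -93 + 2(Pb + 36) = -21 + 2Pb. Setting this equal to demand: 510 - 7Pb = -21 + 2Pb, so Pb = 59.
Sellers receive Ps = 59 + 36 = 95; Q' = 510 − 7·59 = 97.
Government outlay = subsidy × quantity = 36 × 97 = 3492.

Government cost = 3492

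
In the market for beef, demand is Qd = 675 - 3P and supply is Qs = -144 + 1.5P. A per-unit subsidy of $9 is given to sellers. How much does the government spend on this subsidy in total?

Pre-subsidy: 675 - 3P = -144 + 1.5P gives P* = 182, Q* = 129.
With the subsidy, sellers receive Ps = Pb + 9 for each unit, where Pb is the price buyers pay.
Supply in terms of Pb becomes Qs = -144 + 1.5(Pb + 9) = -130.5 + 1.5Pb. Setting this equal to demand: 675 - 3Pb = -130.5 + 1.5Pb, so Pb = 179.
Sellers receive Ps = 179 + 9 = 188; Q' = 675 − 3·179 = 138.
Government outlay = subsidy × quantity = 9 × 138 = 1242.

Government cost = $1242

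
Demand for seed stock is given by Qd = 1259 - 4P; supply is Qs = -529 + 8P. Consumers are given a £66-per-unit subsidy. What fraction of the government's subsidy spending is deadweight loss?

DWL / government spending = 88/839

Pre-subsidy: 1259 - 4P = -529 + 8P gives P* = 149, Q* = 663.
With the rebate, buyers effectively pay Pb = Ps − 66, where Ps is the price sellers receive.
Demand in terms of Ps becomes Qd = 1259 − 4(Ps − 66) = 1523 - 4Ps. Setting this equal to supply: 1523 - 4Ps = -529 + 8Ps, so Ps = 171.
Buyers pay Pb = 171 − 66 = 105; Q' = -529 + 8·171 = 839.
ΔCS = ½(663 + 839)(149 − 105) = 33044; ΔPS = ½(663 + 839)(171 − 149) = 16522.
Government spending = 66 × 839 = 55374.
DWL = ½ × 66 × (839 − 663) = 5808; fraction = 5808 / 55374 = 88/839.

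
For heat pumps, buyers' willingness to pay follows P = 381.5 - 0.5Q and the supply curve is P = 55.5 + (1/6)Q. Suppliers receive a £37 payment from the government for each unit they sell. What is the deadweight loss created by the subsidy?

Deadweight loss = £1026.75

Pre-subsidy: 381.5 - 0.5Q = 55.5 + (1/6)Q gives Q* = 489 and P* = 137.
With the subsidy, sellers receive Ps = Pb + 37 for each unit, where Pb is the price buyers pay.
On the curves, Pb = 381.5 - 0.5Q and Ps = 55.5 + (1/6)Q; the wedge Ps − Pb = 37 gives 55.5 + (1/6)Q − (381.5 - 0.5Q) = 37, so Q' = 544.5.
Then Pb = 381.5 − 0.5·544.5 = 109.25 and Ps = 55.5 + (1/6)·544.5 = 146.25.
The subsidy expands output by 544.5 − 489 = 55.5 past the efficient level; on those units the gap between marginal cost and willingness to pay runs from 0 up to 37.
DWL = ½ × 37 × 55.5 = 1026.75.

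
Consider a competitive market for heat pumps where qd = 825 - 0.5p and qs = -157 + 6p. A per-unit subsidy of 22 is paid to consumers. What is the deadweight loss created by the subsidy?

Pre-subsidy: 825 - 0.5p = -157 + 6p gives p* = 1964/13, q* = 9743/13.
With the rebate, buyers effectively pay pb = ps − 22, where ps is the price sellers receive.
Demand in terms of ps becomes qd = 825 − 0.5(ps − 22) = 836 - 0.5ps. Setting this equal to supply: 836 - 0.5ps = -157 + 6ps, so ps = 1986/13.
Buyers pay pb = 1986/13 − 22 = 1700/13; q' = -157 + 6·(1986/13) = 9875/13.
The subsidy expands output by 9875/13 − 9743/13 = 132/13 past the efficient level; on those units the gap between marginal cost and willingness to pay runs from 0 up to 22.
DWL = ½ × 22 × 132/13 = 1452/13.

Deadweight loss = 1452/13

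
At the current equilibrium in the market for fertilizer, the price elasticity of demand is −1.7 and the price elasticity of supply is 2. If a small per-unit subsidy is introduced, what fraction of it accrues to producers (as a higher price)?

For a small subsidy around the equilibrium, the benefit split depends on the relative slopes, which at a point are proportional to the elasticities.
Buyer share = εs/(εs + |εd|) = 2/(2 + 1.7) = 20/37; seller share = |εd|/(εs + |εd|) = 17/37.
So producers capture 17/37 of the subsidy.

Producer share = 17/37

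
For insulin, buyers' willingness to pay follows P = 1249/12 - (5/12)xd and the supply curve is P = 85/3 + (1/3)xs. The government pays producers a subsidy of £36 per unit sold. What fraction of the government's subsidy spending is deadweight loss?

DWL / government spending = 24/149

Pre-subsidy: 1249/12 - (5/12)x = 85/3 + (1/3)x gives x* = 101 and P* = 62.
With the subsidy, sellers receive Ps = Pb + 36 for each unit, where Pb is the price buyers pay.
On the curves, Pb = 1249/12 - (5/12)x and Ps = 85/3 + (1/3)x; the wedge Ps − Pb = 36 gives 85/3 + (1/3)x − (1249/12 - (5/12)x) = 36, so x' = 149.
Then Pb = 1249/12 − (5/12)·149 = 42 and Ps = 85/3 + (1/3)·149 = 78.
ΔCS = ½(101 + 149)(62 − 42) = 2500; ΔPS = ½(101 + 149)(78 − 62) = 2000.
Government spending = 36 × 149 = 5364.
DWL = ½ × 36 × (149 − 101) = 864; fraction = 864 / 5364 = 24/149.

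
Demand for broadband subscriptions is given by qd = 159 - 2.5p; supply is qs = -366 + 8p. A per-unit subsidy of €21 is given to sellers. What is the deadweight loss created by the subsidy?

Pre-subsidy: 159 - 2.5p = -366 + 8p gives p* = 50, q* = 34.
With the subsidy, sellers receive ps = pb + 21 for each unit, where pb is the price buyers pay.
Supply in terms of pb becomes qs = -366 + 8(pb + 21) = -198 + 8pb. Setting this equal to demand: 159 - 2.5pb = -198 + 8pb, so pb = 34.
Sellers receive ps = 34 + 21 = 55; q' = 159 − 2.5·34 = 74.
The subsidy expands output by 74 − 34 = 40 past the efficient level; on those units the gap between marginal cost and willingness to pay runs from 0 up to 21.
DWL = ½ × 21 × 40 = 420.

Deadweight loss = €420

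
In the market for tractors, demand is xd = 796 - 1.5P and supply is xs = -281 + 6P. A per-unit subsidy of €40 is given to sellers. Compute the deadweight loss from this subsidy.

Pre-subsidy: 796 - 1.5P = -281 + 6P gives P* = 143.6, x* = 580.6.
With the subsidy, sellers receive Ps = Pb + 40 for each unit, where Pb is the price buyers pay.
Supply in terms of Pb becomes xs = -281 + 6(Pb + 40) = -41 + 6Pb. Setting this equal to demand: 796 - 1.5Pb = -41 + 6Pb, so Pb = 111.6.
Sellers receive Ps = 111.6 + 40 = 151.6; x' = 796 − 1.5·111.6 = 628.6.
The subsidy expands output by 628.6 − 580.6 = 48 past the efficient level; on those units the gap between marginal cost and willingness to pay runs from 0 up to 40.
DWL = ½ × 40 × 48 = 960.

Deadweight loss = €960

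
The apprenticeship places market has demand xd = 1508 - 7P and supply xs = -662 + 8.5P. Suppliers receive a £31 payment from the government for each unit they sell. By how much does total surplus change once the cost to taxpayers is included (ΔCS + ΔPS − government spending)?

Net change in total surplus = -£1844.5

Pre-subsidy: 1508 - 7P = -662 + 8.5P gives P* = 140, x* = 528.
With the subsidy, sellers receive Ps = Pb + 31 for each unit, where Pb is the price buyers pay.
Supply in terms of Pb becomes xs = -662 + 8.5(Pb + 31) = -398.5 + 8.5Pb. Setting this equal to demand: 1508 - 7Pb = -398.5 + 8.5Pb, so Pb = 123.
Sellers receive Ps = 123 + 31 = 154; x' = 1508 − 7·123 = 647.
ΔCS = ½(528 + 647)(140 − 123) = 9987.5; ΔPS = ½(528 + 647)(154 − 140) = 8225.
Government spending = 31 × 647 = 20057.
Net change = 9987.5 + 8225 − 20057 = -1844.5. The loss equals the DWL triangle ½·31·119.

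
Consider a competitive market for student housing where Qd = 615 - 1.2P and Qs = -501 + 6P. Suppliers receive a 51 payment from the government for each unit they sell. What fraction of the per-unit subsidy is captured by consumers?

Pre-subsidy: 615 - 1.2P = -501 + 6P gives P* = 155, Q* = 429.
With the subsidy, sellers receive Ps = Pb + 51 for each unit, where Pb is the price buyers pay.
Supply in terms of Pb becomes Qs = -501 + 6(Pb + 51) = -195 + 6Pb. Setting this equal to demand: 615 - 1.2Pb = -195 + 6Pb, so Pb = 112.5.
Sellers receive Ps = 112.5 + 51 = 163.5; Q' = 615 − 1.2·112.5 = 480.
Buyers' price falls by P* − Pb = 155 − 112.5 = 42.5; sellers' price rises by Ps − P* = 163.5 − 155 = 8.5.
So consumers capture 42.5/51 = 5/6 of each unit of subsidy.

Consumer share = 5/6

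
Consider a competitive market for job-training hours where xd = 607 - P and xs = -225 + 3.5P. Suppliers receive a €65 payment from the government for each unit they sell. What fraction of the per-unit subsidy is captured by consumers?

Consumer share = 7/9

Pre-subsidy: 607 - P = -225 + 3.5P gives P* = 1664/9, x* = 3799/9.
With the subsidy, sellers receive Ps = Pb + 65 for each unit, where Pb is the price buyers pay.
Supply in terms of Pb becomes xs = -225 + 3.5(Pb + 65) = 2.5 + 3.5Pb. Setting this equal to demand: 607 - Pb = 2.5 + 3.5Pb, so Pb = 403/3.
Sellers receive Ps = 403/3 + 65 = 598/3; x' = 607 − 1·(403/3) = 1418/3.
Buyers' price falls by P* − Pb = 1664/9 − 403/3 = 455/9; sellers' price rises by Ps − P* = 598/3 − 1664/9 = 130/9.
So consumers capture (455/9)/65 = 7/9 of each unit of subsidy.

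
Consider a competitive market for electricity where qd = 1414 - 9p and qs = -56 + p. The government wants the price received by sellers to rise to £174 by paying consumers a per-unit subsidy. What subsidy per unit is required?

At a seller price of 174, quantity supplied is -56 + 1·174 = 118.
Buyers absorb 118 only when they pay pb with 1414 − 9·pb = 118, i.e. pb = 144.
s = ps − pb = 174 − 144 = 30.

Required subsidy s = £30 per unit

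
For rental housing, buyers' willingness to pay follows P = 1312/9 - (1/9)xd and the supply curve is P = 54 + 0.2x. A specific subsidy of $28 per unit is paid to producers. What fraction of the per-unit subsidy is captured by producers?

Pre-subsidy: 1312/9 - (1/9)x = 54 + 0.2x gives x* = 295 and P* = 113.
With the subsidy, sellers receive Ps = Pb + 28 for each unit, where Pb is the price buyers pay.
On the curves, Pb = 1312/9 - (1/9)x and Ps = 54 + 0.2x; the wedge Ps − Pb = 28 gives 54 + 0.2x − (1312/9 - (1/9)x) = 28, so x' = 385.
Then Pb = 1312/9 − (1/9)·385 = 103 and Ps = 54 + 0.2·385 = 131.
Buyers' price falls by P* − Pb = 113 − 103 = 10; sellers' price rises by Ps − P* = 131 − 113 = 18.
So producers capture 18/28 = 9/14 of each unit of subsidy.

Producer share = 9/14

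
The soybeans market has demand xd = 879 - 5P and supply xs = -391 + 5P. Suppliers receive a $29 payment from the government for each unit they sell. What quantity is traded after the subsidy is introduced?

Pre-subsidy: 879 - 5P = -391 + 5P gives P* = 127, x* = 244.
With the subsidy, sellers receive Ps = Pb + 29 for each unit, where Pb is the price buyers pay.
Supply in terms of Pb becomes xs = -391 + 5(Pb + 29) = -246 + 5Pb. Setting this equal to demand: 879 - 5Pb = -246 + 5Pb, so Pb = 112.5.
Sellers receive Ps = 112.5 + 29 = 141.5; x' = 879 − 5·112.5 = 316.5.

x' = 316.5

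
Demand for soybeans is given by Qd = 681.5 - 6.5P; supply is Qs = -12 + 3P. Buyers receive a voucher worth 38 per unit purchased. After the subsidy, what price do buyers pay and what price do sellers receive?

Pre-subsidy: 681.5 - 6.5P = -12 + 3P gives P* = 73, Q* = 207.
With the rebate, buyers effectively pay Pb = Ps − 38, where Ps is the price sellers receive.
Demand in terms of Ps becomes Qd = 681.5 − 6.5(Ps − 38) = 928.5 - 6.5Ps. Setting this equal to supply: 928.5 - 6.5Ps = -12 + 3Ps, so Ps = 99.
Buyers pay Pb = 99 − 38 = 61; Q' = -12 + 3·99 = 285.

Buyers pay 61; sellers receive 99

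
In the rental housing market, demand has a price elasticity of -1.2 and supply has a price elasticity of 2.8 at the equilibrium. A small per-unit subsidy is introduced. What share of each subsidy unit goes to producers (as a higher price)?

Producer share = 0.3

For a small subsidy around the equilibrium, the benefit split depends on the relative slopes, which at a point are proportional to the elasticities.
Buyer share = εs/(εs + |εd|) = 2.8/(2.8 + 1.2) = 0.7; seller share = |εd|/(εs + |εd|) = 0.3.
So producers capture 0.3 of the subsidy.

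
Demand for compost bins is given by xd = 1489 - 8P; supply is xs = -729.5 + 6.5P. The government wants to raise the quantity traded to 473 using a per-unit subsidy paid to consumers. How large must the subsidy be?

At x = 473, invert demand for the buyer price: Pb = (1489 − 473)/8 = 127; invert supply for the seller price: Ps = (473 − (-729.5))/6.5 = 185.
The subsidy must fill the gap: s = Ps − Pb = 185 − 127 = 58.

Required subsidy s = 58 per unit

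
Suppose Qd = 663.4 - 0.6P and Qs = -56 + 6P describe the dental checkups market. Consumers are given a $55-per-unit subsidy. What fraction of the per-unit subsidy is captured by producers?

Producer share = 1/11

Pre-subsidy: 663.4 - 0.6P = -56 + 6P gives P* = 109, Q* = 598.
With the rebate, buyers effectively pay Pb = Ps − 55, where Ps is the price sellers receive.
Demand in terms of Ps becomes Qd = 663.4 − 0.6(Ps − 55) = 696.4 - 0.6Ps. Setting this equal to supply: 696.4 - 0.6Ps = -56 + 6Ps, so Ps = 114.
Buyers pay Pb = 114 − 55 = 59; Q' = -56 + 6·114 = 628.
Buyers' price falls by P* − Pb = 109 − 59 = 50; sellers' price rises by Ps − P* = 114 − 109 = 5.
So producers capture 5/55 = 1/11 of each unit of subsidy.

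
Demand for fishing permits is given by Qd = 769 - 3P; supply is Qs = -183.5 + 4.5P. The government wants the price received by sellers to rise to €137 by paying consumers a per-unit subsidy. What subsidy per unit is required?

Required subsidy s = €25 per unit

At a seller price of 137, quantity supplied is -183.5 + 4.5·137 = 433.
Buyers absorb 433 only when they pay Pb with 769 − 3·Pb = 433, i.e. Pb = 112.
s = Ps − Pb = 137 − 112 = 25.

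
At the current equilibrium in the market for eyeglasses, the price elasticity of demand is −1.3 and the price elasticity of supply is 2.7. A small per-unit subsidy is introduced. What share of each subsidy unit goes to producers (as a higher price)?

For a small subsidy around the equilibrium, the benefit split depends on the relative slopes, which at a point are proportional to the elasticities.
Buyer share = εs/(εs + |εd|) = 2.7/(2.7 + 1.3) = 0.675; seller share = |εd|/(εs + |εd|) = 0.325.
So producers capture 0.325 of the subsidy.

Producer share = 0.325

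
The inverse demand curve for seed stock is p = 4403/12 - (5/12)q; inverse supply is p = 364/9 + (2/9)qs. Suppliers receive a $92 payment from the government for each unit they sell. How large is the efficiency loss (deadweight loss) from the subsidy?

Pre-subsidy: 4403/12 - (5/12)q = 364/9 + (2/9)q gives q* = 511 and p* = 154.
With the subsidy, sellers receive ps = pb + 92 for each unit, where pb is the price buyers pay.
On the curves, pb = 4403/12 - (5/12)q and ps = 364/9 + (2/9)q; the wedge ps − pb = 92 gives 364/9 + (2/9)q − (4403/12 - (5/12)q) = 92, so q' = 655.
Then pb = 4403/12 − (5/12)·655 = 94 and ps = 364/9 + (2/9)·655 = 186.
The subsidy expands output by 655 − 511 = 144 past the efficient level; on those units the gap between marginal cost and willingness to pay runs from 0 up to 92.
DWL = ½ × 92 × 144 = 6624.

Deadweight loss = $6624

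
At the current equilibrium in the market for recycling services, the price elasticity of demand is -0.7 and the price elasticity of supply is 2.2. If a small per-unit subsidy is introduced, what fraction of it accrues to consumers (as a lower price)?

For a small subsidy around the equilibrium, the benefit split depends on the relative slopes, which at a point are proportional to the elasticities.
Buyer share = εs/(εs + |εd|) = 2.2/(2.2 + 0.7) = 22/29; seller share = |εd|/(εs + |εd|) = 7/29.

Consumer share = 22/29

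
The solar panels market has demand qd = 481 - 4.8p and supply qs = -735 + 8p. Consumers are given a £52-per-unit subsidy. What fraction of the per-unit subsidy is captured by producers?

Producer share = 0.375

Pre-subsidy: 481 - 4.8p = -735 + 8p gives p* = 95, q* = 25.
With the rebate, buyers effectively pay pb = ps − 52, where ps is the price sellers receive.
Demand in terms of ps becomes qd = 481 − 4.8(ps − 52) = 730.6 - 4.8ps. Setting this equal to supply: 730.6 - 4.8ps = -735 + 8ps, so ps = 114.5.
Buyers pay pb = 114.5 − 52 = 62.5; q' = -735 + 8·114.5 = 181.
Buyers' price falls by p* − pb = 95 − 62.5 = 32.5; sellers' price rises by ps − p* = 114.5 − 95 = 19.5.
So producers capture 19.5/52 = 0.375 of each unit of subsidy.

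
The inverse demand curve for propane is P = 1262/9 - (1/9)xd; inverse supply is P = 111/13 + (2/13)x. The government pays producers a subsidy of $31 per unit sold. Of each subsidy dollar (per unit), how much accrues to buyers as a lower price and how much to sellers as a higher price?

Pre-subsidy: 1262/9 - (1/9)x = 111/13 + (2/13)x gives x* = 497 and P* = 85.
With the subsidy, sellers receive Ps = Pb + 31 for each unit, where Pb is the price buyers pay.
On the curves, Pb = 1262/9 - (1/9)x and Ps = 111/13 + (2/13)x; the wedge Ps − Pb = 31 gives 111/13 + (2/13)x − (1262/9 - (1/9)x) = 31, so x' = 614.
Then Pb = 1262/9 − (1/9)·614 = 72 and Ps = 111/13 + (2/13)·614 = 103.
Buyers' price falls by P* − Pb = 85 − 72 = 13; sellers' price rises by Ps − P* = 103 − 85 = 18.

Buyers gain $13 per unit; sellers gain $18 per unit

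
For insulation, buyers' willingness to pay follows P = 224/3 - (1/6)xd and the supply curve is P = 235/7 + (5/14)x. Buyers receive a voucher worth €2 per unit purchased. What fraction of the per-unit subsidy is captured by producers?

Pre-subsidy: 224/3 - (1/6)x = 235/7 + (5/14)x gives x* = 863/11 and P* = 1355/22.
With the rebate, buyers effectively pay Pb = Ps − 2, where Ps is the price sellers receive.
On the curves, Pb = 224/3 - (1/6)x and Ps = 235/7 + (5/14)x; the wedge Ps − Pb = 2 gives 235/7 + (5/14)x − (224/3 - (1/6)x) = 2, so x' = 905/11.
Then Pb = 224/3 − (1/6)·(905/11) = 1341/22 and Ps = 235/7 + (5/14)·(905/11) = 1385/22.
Buyers' price falls by P* − Pb = 1355/22 − 1341/22 = 7/11; sellers' price rises by Ps − P* = 1385/22 − 1355/22 = 15/11.
So producers capture (15/11)/2 = 15/22 of each unit of subsidy.

Producer share = 15/22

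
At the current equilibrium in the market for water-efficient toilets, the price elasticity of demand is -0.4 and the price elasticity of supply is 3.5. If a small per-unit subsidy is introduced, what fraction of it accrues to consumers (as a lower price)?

For a small subsidy around the equilibrium, the benefit split depends on the relative slopes, which at a point are proportional to the elasticities.
Buyer share = εs/(εs + |εd|) = 3.5/(3.5 + 0.4) = 35/39; seller share = |εd|/(εs + |εd|) = 4/39.

Consumer share = 35/39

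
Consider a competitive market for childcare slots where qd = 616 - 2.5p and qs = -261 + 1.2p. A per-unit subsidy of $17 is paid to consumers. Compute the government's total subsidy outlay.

Pre-subsidy: 616 - 2.5p = -261 + 1.2p gives p* = 8770/37, q* = 867/37.
With the rebate, buyers effectively pay pb = ps − 17, where ps is the price sellers receive.
Demand in terms of ps becomes qd = 616 − 2.5(ps − 17) = 658.5 - 2.5ps. Setting this equal to supply: 658.5 - 2.5ps = -261 + 1.2ps, so ps = 9195/37.
Buyers pay pb = 9195/37 − 17 = 8566/37; q' = -261 + 1.2·(9195/37) = 1377/37.
Government outlay = subsidy × quantity = 17 × 1377/37 = 23409/37.

Government cost = 23409/37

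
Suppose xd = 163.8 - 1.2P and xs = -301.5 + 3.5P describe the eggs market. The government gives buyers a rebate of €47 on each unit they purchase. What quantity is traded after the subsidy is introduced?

x' = 87

Pre-subsidy: 163.8 - 1.2P = -301.5 + 3.5P gives P* = 99, x* = 45.
With the rebate, buyers effectively pay Pb = Ps − 47, where Ps is the price sellers receive.
Demand in terms of Ps becomes xd = 163.8 − 1.2(Ps − 47) = 220.2 - 1.2Ps. Setting this equal to supply: 220.2 - 1.2Ps = -301.5 + 3.5Ps, so Ps = 111.
Buyers pay Pb = 111 − 47 = 64; x' = -301.5 + 3.5·111 = 87.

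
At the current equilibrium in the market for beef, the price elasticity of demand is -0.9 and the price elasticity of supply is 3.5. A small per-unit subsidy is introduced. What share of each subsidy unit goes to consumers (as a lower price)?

For a small subsidy around the equilibrium, the benefit split depends on the relative slopes, which at a point are proportional to the elasticities.
Buyer share = εs/(εs + |εd|) = 3.5/(3.5 + 0.9) = 35/44; seller share = |εd|/(εs + |εd|) = 9/44.

Consumer share = 35/44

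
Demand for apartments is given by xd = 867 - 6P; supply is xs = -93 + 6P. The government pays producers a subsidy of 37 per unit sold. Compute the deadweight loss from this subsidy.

Deadweight loss = 2053.5

Pre-subsidy: 867 - 6P = -93 + 6P gives P* = 80, x* = 387.
With the subsidy, sellers receive Ps = Pb + 37 for each unit, where Pb is the price buyers pay.
Supply in terms of Pb becomes xs = -93 + 6(Pb + 37) = 129 + 6Pb. Setting this equal to demand: 867 - 6Pb = 129 + 6Pb, so Pb = 61.5.
Sellers receive Ps = 61.5 + 37 = 98.5; x' = 867 − 6·61.5 = 498.
The subsidy expands output by 498 − 387 = 111 past the efficient level; on those units the gap between marginal cost and willingness to pay runs from 0 up to 37.
DWL = ½ × 37 × 111 = 2053.5.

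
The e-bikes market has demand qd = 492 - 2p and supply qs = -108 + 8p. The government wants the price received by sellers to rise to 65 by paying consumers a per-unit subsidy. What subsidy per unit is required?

Required subsidy s = 25 per unit

At a seller price of 65, quantity supplied is -108 + 8·65 = 412.
Buyers absorb 412 only when they pay pb with 492 − 2·pb = 412, i.e. pb = 40.
s = ps − pb = 65 − 40 = 25.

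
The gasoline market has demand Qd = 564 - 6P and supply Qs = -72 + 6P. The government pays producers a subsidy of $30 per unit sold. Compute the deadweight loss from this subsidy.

Pre-subsidy: 564 - 6P = -72 + 6P gives P* = 53, Q* = 246.
With the subsidy, sellers receive Ps = Pb + 30 for each unit, where Pb is the price buyers pay.
Supply in terms of Pb becomes Qs = -72 + 6(Pb + 30) = 108 + 6Pb. Setting this equal to demand: 564 - 6Pb = 108 + 6Pb, so Pb = 38.
Sellers receive Ps = 38 + 30 = 68; Q' = 564 − 6·38 = 336.
The subsidy expands output by 336 − 246 = 90 past the efficient level; on those units the gap between marginal cost and willingness to pay runs from 0 up to 30.
DWL = ½ × 30 × 90 = 1350.

Deadweight loss = $1350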